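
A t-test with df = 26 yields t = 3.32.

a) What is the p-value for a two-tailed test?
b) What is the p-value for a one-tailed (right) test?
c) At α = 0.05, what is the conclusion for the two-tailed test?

Using t-distribution with df = 26:
a) Two-tailed: p = 2×P(T > 3.32) = 0.0027
b) One-tailed: p = P(T > 3.32) = 0.0013
c) 0.0027 < 0.05, reject H₀

Answer: a) 0.0027, b) 0.0013, c) reject H₀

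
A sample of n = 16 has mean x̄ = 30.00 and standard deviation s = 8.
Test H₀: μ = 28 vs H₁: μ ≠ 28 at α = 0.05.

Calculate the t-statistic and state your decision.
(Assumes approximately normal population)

Answer: t = 1.0000, fail to reject H₀

Derivation:
df = n - 1 = 15
SE = s/√n = 8/√16 = 2.0000
t = (x̄ - μ₀)/SE = (30.00 - 28)/2.0000 = 1.0000
Critical value: t_{0.025,15} = ±2.131
p-value ≈ 0.3332
Decision: fail to reject H₀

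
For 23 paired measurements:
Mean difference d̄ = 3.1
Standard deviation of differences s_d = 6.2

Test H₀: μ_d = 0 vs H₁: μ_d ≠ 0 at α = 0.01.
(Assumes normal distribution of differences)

Answer: t = 2.3979, fail to reject H₀

Derivation:
df = n - 1 = 22
SE = s_d/√n = 6.2/√23 = 1.2928
t = d̄/SE = 3.1/1.2928 = 2.3979
Critical value: t_{0.005,22} = ±2.819
p-value ≈ 0.0254
Decision: fail to reject H₀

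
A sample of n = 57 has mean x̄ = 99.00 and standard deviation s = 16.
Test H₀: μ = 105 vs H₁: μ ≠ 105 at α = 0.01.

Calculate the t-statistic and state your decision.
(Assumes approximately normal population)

df = n - 1 = 56
SE = s/√n = 16/√57 = 2.1193
t = (x̄ - μ₀)/SE = (99.00 - 105)/2.1193 = -2.8311
Critical value: t_{0.005,56} = ±2.667
p-value ≈ 0.0064
Decision: reject H₀

Answer: t = -2.8311, reject H₀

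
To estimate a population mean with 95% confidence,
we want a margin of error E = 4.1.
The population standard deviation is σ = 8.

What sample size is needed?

Answer: n = 15

Derivation:
z_0.025 = 1.960
n = (z×σ/E)² = (1.960×8/4.1)²
n = 14.6260
Round up: n = 15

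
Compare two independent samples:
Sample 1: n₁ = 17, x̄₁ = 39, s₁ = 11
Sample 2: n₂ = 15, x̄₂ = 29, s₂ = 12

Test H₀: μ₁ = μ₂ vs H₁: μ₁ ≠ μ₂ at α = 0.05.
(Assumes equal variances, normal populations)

Pooled variance: s²_p = [16×11² + 14×12²]/(30) = 131.7333
s_p = 11.4775
SE = s_p×√(1/n₁ + 1/n₂) = 11.4775×√(1/17 + 1/15) = 4.0659
t = (x̄₁ - x̄₂)/SE = (39 - 29)/4.0659 = 2.4595
df = 30, t-critical = ±2.042
Decision: reject H₀

Answer: t = 2.4595, reject H₀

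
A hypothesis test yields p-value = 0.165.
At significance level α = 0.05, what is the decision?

Answer: fail to reject H₀

Derivation:
Compare p-value to α:
0.165 ≥ 0.05
Decision: fail to reject H₀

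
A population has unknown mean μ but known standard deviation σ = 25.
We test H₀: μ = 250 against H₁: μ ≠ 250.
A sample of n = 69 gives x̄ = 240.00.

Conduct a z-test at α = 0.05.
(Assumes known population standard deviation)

Answer: z = -3.3227, reject H₀

Derivation:
Standard error: SE = σ/√n = 25/√69 = 3.0096
z-statistic: z = (x̄ - μ₀)/SE = (240.00 - 250)/3.0096 = -3.3227
Critical value: ±1.960
p-value = 0.0009
Decision: reject H₀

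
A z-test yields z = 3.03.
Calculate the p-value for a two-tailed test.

Answer: p-value ≈ 0.0024

Derivation:
For z = 3.03:
p = 2×P(Z > |3.03|) = 2×(1 - Φ(3.03)) = 0.0024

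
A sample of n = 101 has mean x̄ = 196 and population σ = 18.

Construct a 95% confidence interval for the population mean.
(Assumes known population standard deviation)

Confidence level: 95%, α = 0.05
z_0.025 = 1.960
SE = σ/√n = 18/√101 = 1.7911
Margin of error = 1.960 × 1.7911 = 3.5106
CI: x̄ ± margin = 196 ± 3.5106
CI: (192.4894, 199.5106)

Answer: (192.4894, 199.5106)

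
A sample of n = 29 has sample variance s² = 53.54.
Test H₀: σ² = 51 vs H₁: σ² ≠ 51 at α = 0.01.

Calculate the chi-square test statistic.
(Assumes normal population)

Answer: χ² = 29.3945, fail to reject H₀

Derivation:
df = n - 1 = 28
χ² = (n-1)s²/σ₀² = 28×53.54/51 = 29.3945
Critical values: χ²_{0.995,28} = 12.461, χ²_{0.005,28} = 50.993
Rejection region: χ² < 12.461 or χ² > 50.993
Decision: fail to reject H₀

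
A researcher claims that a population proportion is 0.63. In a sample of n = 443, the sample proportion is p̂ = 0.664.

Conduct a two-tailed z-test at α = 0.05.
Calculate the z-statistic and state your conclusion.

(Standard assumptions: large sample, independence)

Answer: z = 1.4822, fail to reject H₀

Derivation:
H₀: p = 0.63, H₁: p ≠ 0.63
Standard error: SE = √(p₀(1-p₀)/n) = √(0.63×0.37/443) = 0.022939
z-statistic: z = (p̂ - p₀)/SE = (0.664 - 0.63)/0.022939 = 1.4822
Critical value: z_0.025 = ±1.960
p-value = 0.1383
Decision: fail to reject H₀ at α = 0.05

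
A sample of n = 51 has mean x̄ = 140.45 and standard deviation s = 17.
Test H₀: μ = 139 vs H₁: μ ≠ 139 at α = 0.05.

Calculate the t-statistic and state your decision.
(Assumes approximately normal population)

df = n - 1 = 50
SE = s/√n = 17/√51 = 2.3805
t = (x̄ - μ₀)/SE = (140.45 - 139)/2.3805 = 0.6091
Critical value: t_{0.025,50} = ±2.009
p-value ≈ 0.5452
Decision: fail to reject H₀

Answer: t = 0.6091, fail to reject H₀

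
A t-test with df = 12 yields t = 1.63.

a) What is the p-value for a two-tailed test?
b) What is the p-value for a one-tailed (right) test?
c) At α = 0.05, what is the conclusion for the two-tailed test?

Using t-distribution with df = 12:
a) Two-tailed: p = 2×P(T > 1.63) = 0.1291
b) One-tailed: p = P(T > 1.63) = 0.0645
c) 0.1291 ≥ 0.05, fail to reject H₀

Answer: a) 0.1291, b) 0.0645, c) fail to reject H₀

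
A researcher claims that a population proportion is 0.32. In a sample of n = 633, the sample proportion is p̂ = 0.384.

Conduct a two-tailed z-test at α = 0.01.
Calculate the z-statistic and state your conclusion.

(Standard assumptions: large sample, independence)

H₀: p = 0.32, H₁: p ≠ 0.32
Standard error: SE = √(p₀(1-p₀)/n) = √(0.32×0.68/633) = 0.018541
z-statistic: z = (p̂ - p₀)/SE = (0.384 - 0.32)/0.018541 = 3.4518
Critical value: z_0.005 = ±2.576
p-value = 0.0006
Decision: reject H₀ at α = 0.01

Answer: z = 3.4518, reject H₀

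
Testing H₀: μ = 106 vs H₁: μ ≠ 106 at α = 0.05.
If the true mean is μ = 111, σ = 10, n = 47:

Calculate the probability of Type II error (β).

Answer: β ≈ 0.0711

Derivation:
SE = σ/√n = 10/√47 = 1.4586
Critical values: μ₀ ± z_0.025×SE = 106 ± 1.960×1.4586
Acceptance region: (103.1411, 108.8589)
Under H₁ (μ = 111): z_high = (108.8589 - 111)/1.4586 = -1.4679, z_low = (103.1411 - 111)/1.4586 = -5.3880
β = P(not reject | H₁) = Φ(-1.4679) - Φ(-5.3880) ≈ 0.0711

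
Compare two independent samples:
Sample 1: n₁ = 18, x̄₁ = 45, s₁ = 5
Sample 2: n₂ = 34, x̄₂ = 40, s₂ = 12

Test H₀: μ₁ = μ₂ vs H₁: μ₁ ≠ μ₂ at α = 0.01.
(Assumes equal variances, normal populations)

Pooled variance: s²_p = [17×5² + 33×12²]/(50) = 103.5400
s_p = 10.1755
SE = s_p×√(1/n₁ + 1/n₂) = 10.1755×√(1/18 + 1/34) = 2.9661
t = (x̄₁ - x̄₂)/SE = (45 - 40)/2.9661 = 1.6857
df = 50, t-critical = ±2.678
Decision: fail to reject H₀

Answer: t = 1.6857, fail to reject H₀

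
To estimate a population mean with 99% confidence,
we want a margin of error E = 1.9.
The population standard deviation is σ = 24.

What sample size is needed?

z_0.005 = 2.576
n = (z×σ/E)² = (2.576×24/1.9)²
n = 1058.7831
Round up: n = 1059

Answer: n = 1059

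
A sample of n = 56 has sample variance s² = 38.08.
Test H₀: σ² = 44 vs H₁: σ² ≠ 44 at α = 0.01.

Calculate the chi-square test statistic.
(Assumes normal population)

df = n - 1 = 55
χ² = (n-1)s²/σ₀² = 55×38.08/44 = 47.6000
Critical values: χ²_{0.995,55} = 31.735, χ²_{0.005,55} = 85.749
Rejection region: χ² < 31.735 or χ² > 85.749
Decision: fail to reject H₀

Answer: χ² = 47.6000, fail to reject H₀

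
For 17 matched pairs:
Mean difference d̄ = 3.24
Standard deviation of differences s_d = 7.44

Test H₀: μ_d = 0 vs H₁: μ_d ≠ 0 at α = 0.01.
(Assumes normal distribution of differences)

Answer: t = 1.7955, fail to reject H₀

Derivation:
df = n - 1 = 16
SE = s_d/√n = 7.44/√17 = 1.8045
t = d̄/SE = 3.24/1.8045 = 1.7955
Critical value: t_{0.005,16} = ±2.921
p-value ≈ 0.0915
Decision: fail to reject H₀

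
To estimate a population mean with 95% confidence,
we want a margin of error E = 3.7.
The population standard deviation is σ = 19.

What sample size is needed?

Answer: n = 102

Derivation:
z_0.025 = 1.960
n = (z×σ/E)² = (1.960×19/3.7)²
n = 101.3015
Round up: n = 102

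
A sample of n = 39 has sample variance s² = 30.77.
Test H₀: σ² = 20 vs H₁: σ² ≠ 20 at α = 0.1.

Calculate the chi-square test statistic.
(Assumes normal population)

df = n - 1 = 38
χ² = (n-1)s²/σ₀² = 38×30.77/20 = 58.4630
Critical values: χ²_{0.95,38} = 24.884, χ²_{0.05,38} = 53.384
Rejection region: χ² < 24.884 or χ² > 53.384
Decision: reject H₀

Answer: χ² = 58.4630, reject H₀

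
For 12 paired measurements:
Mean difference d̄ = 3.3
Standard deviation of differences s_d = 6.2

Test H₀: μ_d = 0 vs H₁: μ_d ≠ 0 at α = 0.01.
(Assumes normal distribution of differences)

Answer: t = 1.8438, fail to reject H₀

Derivation:
df = n - 1 = 11
SE = s_d/√n = 6.2/√12 = 1.7898
t = d̄/SE = 3.3/1.7898 = 1.8438
Critical value: t_{0.005,11} = ±3.106
p-value ≈ 0.0923
Decision: fail to reject H₀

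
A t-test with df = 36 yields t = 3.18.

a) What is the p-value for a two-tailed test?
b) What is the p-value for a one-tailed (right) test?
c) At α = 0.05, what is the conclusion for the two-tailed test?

Using t-distribution with df = 36:
a) Two-tailed: p = 2×P(T > 3.18) = 0.0030
b) One-tailed: p = P(T > 3.18) = 0.0015
c) 0.0030 < 0.05, reject H₀

Answer: a) 0.0030, b) 0.0015, c) reject H₀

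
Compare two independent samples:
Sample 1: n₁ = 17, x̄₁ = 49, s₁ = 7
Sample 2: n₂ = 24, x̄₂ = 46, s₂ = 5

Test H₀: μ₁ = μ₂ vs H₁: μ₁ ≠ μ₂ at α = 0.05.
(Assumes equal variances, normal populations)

Answer: t = 1.6032, fail to reject H₀

Derivation:
Pooled variance: s²_p = [16×7² + 23×5²]/(39) = 34.8462
s_p = 5.9031
SE = s_p×√(1/n₁ + 1/n₂) = 5.9031×√(1/17 + 1/24) = 1.8713
t = (x̄₁ - x̄₂)/SE = (49 - 46)/1.8713 = 1.6032
df = 39, t-critical = ±2.023
Decision: fail to reject H₀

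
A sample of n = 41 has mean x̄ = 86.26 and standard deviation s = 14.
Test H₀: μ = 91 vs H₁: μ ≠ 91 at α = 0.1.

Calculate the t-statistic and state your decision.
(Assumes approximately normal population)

Answer: t = -2.1679, reject H₀

Derivation:
df = n - 1 = 40
SE = s/√n = 14/√41 = 2.1864
t = (x̄ - μ₀)/SE = (86.26 - 91)/2.1864 = -2.1679
Critical value: t_{0.05,40} = ±1.684
p-value ≈ 0.0362
Decision: reject H₀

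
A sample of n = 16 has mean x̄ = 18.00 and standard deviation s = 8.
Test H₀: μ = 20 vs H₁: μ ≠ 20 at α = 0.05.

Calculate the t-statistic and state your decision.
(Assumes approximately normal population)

Answer: t = -1.0000, fail to reject H₀

Derivation:
df = n - 1 = 15
SE = s/√n = 8/√16 = 2.0000
t = (x̄ - μ₀)/SE = (18.00 - 20)/2.0000 = -1.0000
Critical value: t_{0.025,15} = ±2.131
p-value ≈ 0.3332
Decision: fail to reject H₀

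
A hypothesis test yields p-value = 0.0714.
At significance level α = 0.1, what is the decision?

Compare p-value to α:
0.0714 < 0.1
Decision: reject H₀

Answer: reject H₀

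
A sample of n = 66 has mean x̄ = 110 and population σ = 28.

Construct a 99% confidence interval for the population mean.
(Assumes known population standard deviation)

Answer: (101.1216, 118.8784)

Derivation:
Confidence level: 99%, α = 0.01
z_0.005 = 2.576
SE = σ/√n = 28/√66 = 3.4466
Margin of error = 2.576 × 3.4466 = 8.8784
CI: x̄ ± margin = 110 ± 8.8784
CI: (101.1216, 118.8784)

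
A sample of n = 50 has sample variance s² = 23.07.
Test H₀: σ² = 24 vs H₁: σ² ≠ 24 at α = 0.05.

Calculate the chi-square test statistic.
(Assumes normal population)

Answer: χ² = 47.1013, fail to reject H₀

Derivation:
df = n - 1 = 49
χ² = (n-1)s²/σ₀² = 49×23.07/24 = 47.1013
Critical values: χ²_{0.975,49} = 31.555, χ²_{0.025,49} = 70.222
Rejection region: χ² < 31.555 or χ² > 70.222
Decision: fail to reject H₀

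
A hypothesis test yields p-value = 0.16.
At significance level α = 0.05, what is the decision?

Answer: fail to reject H₀

Derivation:
Compare p-value to α:
0.16 ≥ 0.05
Decision: fail to reject H₀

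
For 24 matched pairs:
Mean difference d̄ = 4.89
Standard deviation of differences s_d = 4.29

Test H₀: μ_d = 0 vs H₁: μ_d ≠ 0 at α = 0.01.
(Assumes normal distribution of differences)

df = n - 1 = 23
SE = s_d/√n = 4.29/√24 = 0.8757
t = d̄/SE = 4.89/0.8757 = 5.5841
Critical value: t_{0.005,23} = ±2.807
p-value < 0.0001
Decision: reject H₀

Answer: t = 5.5841, reject H₀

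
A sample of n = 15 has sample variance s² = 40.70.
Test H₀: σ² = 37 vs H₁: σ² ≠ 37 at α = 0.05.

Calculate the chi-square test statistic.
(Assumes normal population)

Answer: χ² = 15.4000, fail to reject H₀

Derivation:
df = n - 1 = 14
χ² = (n-1)s²/σ₀² = 14×40.70/37 = 15.4000
Critical values: χ²_{0.975,14} = 5.629, χ²_{0.025,14} = 26.119
Rejection region: χ² < 5.629 or χ² > 26.119
Decision: fail to reject H₀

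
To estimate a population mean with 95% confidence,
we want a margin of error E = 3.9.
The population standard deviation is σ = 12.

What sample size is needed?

Answer: n = 37

Derivation:
z_0.025 = 1.960
n = (z×σ/E)² = (1.960×12/3.9)²
n = 36.3702
Round up: n = 37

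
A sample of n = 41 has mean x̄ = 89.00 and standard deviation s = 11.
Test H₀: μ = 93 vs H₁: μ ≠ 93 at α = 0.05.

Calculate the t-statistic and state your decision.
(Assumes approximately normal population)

Answer: t = -2.3284, reject H₀

Derivation:
df = n - 1 = 40
SE = s/√n = 11/√41 = 1.7179
t = (x̄ - μ₀)/SE = (89.00 - 93)/1.7179 = -2.3284
Critical value: t_{0.025,40} = ±2.021
p-value ≈ 0.0250
Decision: reject H₀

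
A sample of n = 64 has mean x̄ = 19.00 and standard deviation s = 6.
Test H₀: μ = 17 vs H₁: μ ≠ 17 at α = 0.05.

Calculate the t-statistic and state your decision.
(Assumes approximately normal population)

Answer: t = 2.6667, reject H₀

Derivation:
df = n - 1 = 63
SE = s/√n = 6/√64 = 0.7500
t = (x̄ - μ₀)/SE = (19.00 - 17)/0.7500 = 2.6667
Critical value: t_{0.025,63} = ±1.998
p-value ≈ 0.0097
Decision: reject H₀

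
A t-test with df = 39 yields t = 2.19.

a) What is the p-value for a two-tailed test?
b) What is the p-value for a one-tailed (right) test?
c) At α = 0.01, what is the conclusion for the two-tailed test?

Using t-distribution with df = 39:
a) Two-tailed: p = 2×P(T > 2.19) = 0.0346
b) One-tailed: p = P(T > 2.19) = 0.0173
c) 0.0346 ≥ 0.01, fail to reject H₀

Answer: a) 0.0346, b) 0.0173, c) fail to reject H₀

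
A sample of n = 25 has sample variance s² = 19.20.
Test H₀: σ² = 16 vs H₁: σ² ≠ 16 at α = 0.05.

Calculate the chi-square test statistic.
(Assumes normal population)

df = n - 1 = 24
χ² = (n-1)s²/σ₀² = 24×19.20/16 = 28.8000
Critical values: χ²_{0.975,24} = 12.401, χ²_{0.025,24} = 39.364
Rejection region: χ² < 12.401 or χ² > 39.364
Decision: fail to reject H₀

Answer: χ² = 28.8000, fail to reject H₀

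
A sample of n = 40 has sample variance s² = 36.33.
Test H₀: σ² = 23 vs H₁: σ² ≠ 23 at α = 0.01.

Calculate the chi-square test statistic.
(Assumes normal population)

Answer: χ² = 61.6030, fail to reject H₀

Derivation:
df = n - 1 = 39
χ² = (n-1)s²/σ₀² = 39×36.33/23 = 61.6030
Critical values: χ²_{0.995,39} = 19.996, χ²_{0.005,39} = 65.476
Rejection region: χ² < 19.996 or χ² > 65.476
Decision: fail to reject H₀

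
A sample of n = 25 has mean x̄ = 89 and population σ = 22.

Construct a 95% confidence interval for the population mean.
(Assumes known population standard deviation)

Confidence level: 95%, α = 0.05
z_0.025 = 1.960
SE = σ/√n = 22/√25 = 4.4000
Margin of error = 1.960 × 4.4000 = 8.6240
CI: x̄ ± margin = 89 ± 8.6240
CI: (80.3760, 97.6240)

Answer: (80.3760, 97.6240)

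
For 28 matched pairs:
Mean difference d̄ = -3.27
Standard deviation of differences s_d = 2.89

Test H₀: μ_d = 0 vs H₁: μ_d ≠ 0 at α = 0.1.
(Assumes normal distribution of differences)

df = n - 1 = 27
SE = s_d/√n = 2.89/√28 = 0.5462
t = d̄/SE = -3.27/0.5462 = -5.9868
Critical value: t_{0.05,27} = ±1.703
p-value < 0.0001
Decision: reject H₀

Answer: t = -5.9868, reject H₀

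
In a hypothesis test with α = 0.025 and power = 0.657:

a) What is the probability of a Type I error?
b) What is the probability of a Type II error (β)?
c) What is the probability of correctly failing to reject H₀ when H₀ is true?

a) Type I error probability = α = 0.025
b) Power = P(reject H₀ | H₁ true) = 1 - β = 0.657, so Type II error probability = β = 1 - Power = 0.343
c) P(fail to reject H₀ | H₀ true) = 1 - α = 0.975

Answer: a) 0.025, b) 0.343, c) 0.975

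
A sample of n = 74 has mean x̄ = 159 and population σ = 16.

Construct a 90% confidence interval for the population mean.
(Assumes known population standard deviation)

Confidence level: 90%, α = 0.1
z_0.05 = 1.645
SE = σ/√n = 16/√74 = 1.8600
Margin of error = 1.645 × 1.8600 = 3.0597
CI: x̄ ± margin = 159 ± 3.0597
CI: (155.9403, 162.0597)

Answer: (155.9403, 162.0597)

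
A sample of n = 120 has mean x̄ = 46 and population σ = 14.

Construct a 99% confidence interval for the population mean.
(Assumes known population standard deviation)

Answer: (42.7079, 49.2921)

Derivation:
Confidence level: 99%, α = 0.01
z_0.005 = 2.576
SE = σ/√n = 14/√120 = 1.2780
Margin of error = 2.576 × 1.2780 = 3.2921
CI: x̄ ± margin = 46 ± 3.2921
CI: (42.7079, 49.2921)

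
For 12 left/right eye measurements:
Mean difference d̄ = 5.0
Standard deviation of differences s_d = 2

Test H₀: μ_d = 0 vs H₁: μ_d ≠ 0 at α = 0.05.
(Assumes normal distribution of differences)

df = n - 1 = 11
SE = s_d/√n = 2/√12 = 0.5774
t = d̄/SE = 5.0/0.5774 = 8.6595
Critical value: t_{0.025,11} = ±2.201
p-value < 0.0001
Decision: reject H₀

Answer: t = 8.6595, reject H₀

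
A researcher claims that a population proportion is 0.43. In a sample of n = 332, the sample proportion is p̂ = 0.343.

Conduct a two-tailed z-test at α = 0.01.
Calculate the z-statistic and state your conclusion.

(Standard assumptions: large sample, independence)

Answer: z = -3.2019, reject H₀

Derivation:
H₀: p = 0.43, H₁: p ≠ 0.43
Standard error: SE = √(p₀(1-p₀)/n) = √(0.43×0.57/332) = 0.027171
z-statistic: z = (p̂ - p₀)/SE = (0.343 - 0.43)/0.027171 = -3.2019
Critical value: z_0.005 = ±2.576
p-value = 0.0014
Decision: reject H₀ at α = 0.01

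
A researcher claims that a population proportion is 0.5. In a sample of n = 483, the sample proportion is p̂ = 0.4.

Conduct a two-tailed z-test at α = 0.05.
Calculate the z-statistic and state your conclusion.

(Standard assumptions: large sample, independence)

Answer: z = -4.3954, reject H₀

Derivation:
H₀: p = 0.5, H₁: p ≠ 0.5
Standard error: SE = √(p₀(1-p₀)/n) = √(0.5×0.5/483) = 0.022751
z-statistic: z = (p̂ - p₀)/SE = (0.4 - 0.5)/0.022751 = -4.3954
Critical value: z_0.025 = ±1.960
p-value < 0.0001
Decision: reject H₀ at α = 0.05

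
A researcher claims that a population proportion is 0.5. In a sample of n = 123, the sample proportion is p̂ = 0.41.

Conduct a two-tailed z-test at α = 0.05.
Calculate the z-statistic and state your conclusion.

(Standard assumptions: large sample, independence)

H₀: p = 0.5, H₁: p ≠ 0.5
Standard error: SE = √(p₀(1-p₀)/n) = √(0.5×0.5/123) = 0.045083
z-statistic: z = (p̂ - p₀)/SE = (0.41 - 0.5)/0.045083 = -1.9963
Critical value: z_0.025 = ±1.960
p-value = 0.0459
Decision: reject H₀ at α = 0.05

Answer: z = -1.9963, reject H₀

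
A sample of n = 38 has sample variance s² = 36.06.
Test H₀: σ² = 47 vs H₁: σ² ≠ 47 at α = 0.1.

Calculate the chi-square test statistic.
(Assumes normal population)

Answer: χ² = 28.3877, fail to reject H₀

Derivation:
df = n - 1 = 37
χ² = (n-1)s²/σ₀² = 37×36.06/47 = 28.3877
Critical values: χ²_{0.95,37} = 24.075, χ²_{0.05,37} = 52.192
Rejection region: χ² < 24.075 or χ² > 52.192
Decision: fail to reject H₀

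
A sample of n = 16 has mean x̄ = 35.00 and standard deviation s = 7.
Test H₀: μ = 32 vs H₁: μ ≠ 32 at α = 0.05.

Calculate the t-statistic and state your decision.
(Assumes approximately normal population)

Answer: t = 1.7143, fail to reject H₀

Derivation:
df = n - 1 = 15
SE = s/√n = 7/√16 = 1.7500
t = (x̄ - μ₀)/SE = (35.00 - 32)/1.7500 = 1.7143
Critical value: t_{0.025,15} = ±2.131
p-value ≈ 0.1071
Decision: fail to reject H₀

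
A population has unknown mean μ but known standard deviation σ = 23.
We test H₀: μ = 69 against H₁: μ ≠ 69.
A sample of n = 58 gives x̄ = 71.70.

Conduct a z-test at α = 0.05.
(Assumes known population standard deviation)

Answer: z = 0.8940, fail to reject H₀

Derivation:
Standard error: SE = σ/√n = 23/√58 = 3.0200
z-statistic: z = (x̄ - μ₀)/SE = (71.70 - 69)/3.0200 = 0.8940
Critical value: ±1.960
p-value = 0.3713
Decision: fail to reject H₀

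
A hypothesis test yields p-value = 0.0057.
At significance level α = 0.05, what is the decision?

Answer: reject H₀

Derivation:
Compare p-value to α:
0.0057 < 0.05
Decision: reject H₀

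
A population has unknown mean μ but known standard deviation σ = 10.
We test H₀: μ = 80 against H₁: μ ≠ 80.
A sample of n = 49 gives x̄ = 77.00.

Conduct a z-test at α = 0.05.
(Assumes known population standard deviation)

Standard error: SE = σ/√n = 10/√49 = 1.4286
z-statistic: z = (x̄ - μ₀)/SE = (77.00 - 80)/1.4286 = -2.1000
Critical value: ±1.960
p-value = 0.0357
Decision: reject H₀

Answer: z = -2.1000, reject H₀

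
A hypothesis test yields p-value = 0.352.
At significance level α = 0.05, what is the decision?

Compare p-value to α:
0.352 ≥ 0.05
Decision: fail to reject H₀

Answer: fail to reject H₀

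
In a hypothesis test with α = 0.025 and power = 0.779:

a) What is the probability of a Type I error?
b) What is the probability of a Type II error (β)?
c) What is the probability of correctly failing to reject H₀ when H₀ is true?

a) Type I error probability = α = 0.025
b) Power = P(reject H₀ | H₁ true) = 1 - β = 0.779, so Type II error probability = β = 1 - Power = 0.221
c) P(fail to reject H₀ | H₀ true) = 1 - α = 0.975

Answer: a) 0.025, b) 0.221, c) 0.975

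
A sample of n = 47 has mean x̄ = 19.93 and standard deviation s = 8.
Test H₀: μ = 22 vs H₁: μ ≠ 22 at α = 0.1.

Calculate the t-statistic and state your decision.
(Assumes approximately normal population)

Answer: t = -1.7739, reject H₀

Derivation:
df = n - 1 = 46
SE = s/√n = 8/√47 = 1.1669
t = (x̄ - μ₀)/SE = (19.93 - 22)/1.1669 = -1.7739
Critical value: t_{0.05,46} = ±1.679
p-value ≈ 0.0827
Decision: reject H₀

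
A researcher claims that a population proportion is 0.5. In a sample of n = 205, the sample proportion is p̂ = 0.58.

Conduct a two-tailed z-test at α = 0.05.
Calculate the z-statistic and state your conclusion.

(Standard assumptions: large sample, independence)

Answer: z = 2.2908, reject H₀

Derivation:
H₀: p = 0.5, H₁: p ≠ 0.5
Standard error: SE = √(p₀(1-p₀)/n) = √(0.5×0.5/205) = 0.034922
z-statistic: z = (p̂ - p₀)/SE = (0.58 - 0.5)/0.034922 = 2.2908
Critical value: z_0.025 = ±1.960
p-value = 0.0220
Decision: reject H₀ at α = 0.05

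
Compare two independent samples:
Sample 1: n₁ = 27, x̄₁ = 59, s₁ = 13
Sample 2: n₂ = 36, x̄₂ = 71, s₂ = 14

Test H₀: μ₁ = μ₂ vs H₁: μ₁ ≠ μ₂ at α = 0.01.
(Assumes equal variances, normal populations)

Answer: t = -3.4702, reject H₀

Derivation:
Pooled variance: s²_p = [26×13² + 35×14²]/(61) = 184.4918
s_p = 13.5828
SE = s_p×√(1/n₁ + 1/n₂) = 13.5828×√(1/27 + 1/36) = 3.4580
t = (x̄₁ - x̄₂)/SE = (59 - 71)/3.4580 = -3.4702
df = 61, t-critical = ±2.659
Decision: reject H₀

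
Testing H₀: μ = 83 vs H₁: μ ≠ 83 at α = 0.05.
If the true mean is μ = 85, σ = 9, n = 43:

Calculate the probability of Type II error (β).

SE = σ/√n = 9/√43 = 1.3725
Critical values: μ₀ ± z_0.025×SE = 83 ± 1.960×1.3725
Acceptance region: (80.3099, 85.6901)
Under H₁ (μ = 85): z_high = (85.6901 - 85)/1.3725 = 0.5028, z_low = (80.3099 - 85)/1.3725 = -3.4172
β = P(not reject | H₁) = Φ(0.5028) - Φ(-3.4172) ≈ 0.6921

Answer: β ≈ 0.6921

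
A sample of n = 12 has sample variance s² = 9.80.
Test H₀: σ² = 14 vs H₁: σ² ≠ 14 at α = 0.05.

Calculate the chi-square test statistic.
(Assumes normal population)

df = n - 1 = 11
χ² = (n-1)s²/σ₀² = 11×9.80/14 = 7.7000
Critical values: χ²_{0.975,11} = 3.816, χ²_{0.025,11} = 21.920
Rejection region: χ² < 3.816 or χ² > 21.920
Decision: fail to reject H₀

Answer: χ² = 7.7000, fail to reject H₀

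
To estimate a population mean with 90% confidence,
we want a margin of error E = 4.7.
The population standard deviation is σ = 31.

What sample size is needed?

z_0.05 = 1.645
n = (z×σ/E)² = (1.645×31/4.7)²
n = 117.7225
Round up: n = 118

Answer: n = 118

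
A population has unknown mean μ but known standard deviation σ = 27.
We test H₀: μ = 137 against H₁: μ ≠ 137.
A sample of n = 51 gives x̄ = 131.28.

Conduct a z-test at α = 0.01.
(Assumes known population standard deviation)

Answer: z = -1.5129, fail to reject H₀

Derivation:
Standard error: SE = σ/√n = 27/√51 = 3.7808
z-statistic: z = (x̄ - μ₀)/SE = (131.28 - 137)/3.7808 = -1.5129
Critical value: ±2.576
p-value = 0.1303
Decision: fail to reject H₀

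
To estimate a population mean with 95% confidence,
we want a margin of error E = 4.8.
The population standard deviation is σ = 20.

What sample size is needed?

Answer: n = 67

Derivation:
z_0.025 = 1.960
n = (z×σ/E)² = (1.960×20/4.8)²
n = 66.6944
Round up: n = 67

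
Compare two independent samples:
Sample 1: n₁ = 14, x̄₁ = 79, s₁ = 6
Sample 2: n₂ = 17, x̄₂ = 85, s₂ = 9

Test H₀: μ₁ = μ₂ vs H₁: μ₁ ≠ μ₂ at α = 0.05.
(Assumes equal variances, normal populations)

Pooled variance: s²_p = [13×6² + 16×9²]/(29) = 60.8276
s_p = 7.7992
SE = s_p×√(1/n₁ + 1/n₂) = 7.7992×√(1/14 + 1/17) = 2.8148
t = (x̄₁ - x̄₂)/SE = (79 - 85)/2.8148 = -2.1316
df = 29, t-critical = ±2.045
Decision: reject H₀

Answer: t = -2.1316, reject H₀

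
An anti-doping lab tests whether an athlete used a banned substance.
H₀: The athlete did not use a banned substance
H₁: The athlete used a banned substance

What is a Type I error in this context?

Answer: Falsely accusing a clean athlete of doping

Derivation:
A Type I error (probability α) occurs when we reject a true H₀.
A Type II error (probability β) occurs when we fail to reject a false H₀.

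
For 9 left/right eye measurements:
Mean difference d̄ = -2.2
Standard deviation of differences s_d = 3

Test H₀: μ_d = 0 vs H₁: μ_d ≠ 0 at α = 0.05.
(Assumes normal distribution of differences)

df = n - 1 = 8
SE = s_d/√n = 3/√9 = 1.0000
t = d̄/SE = -2.2/1.0000 = -2.2000
Critical value: t_{0.025,8} = ±2.306
p-value ≈ 0.0590
Decision: fail to reject H₀

Answer: t = -2.2000, fail to reject H₀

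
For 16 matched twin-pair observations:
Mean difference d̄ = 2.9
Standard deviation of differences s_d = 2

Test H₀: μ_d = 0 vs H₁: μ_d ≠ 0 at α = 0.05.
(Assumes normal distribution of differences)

df = n - 1 = 15
SE = s_d/√n = 2/√16 = 0.5000
t = d̄/SE = 2.9/0.5000 = 5.8000
Critical value: t_{0.025,15} = ±2.131
p-value < 0.0001
Decision: reject H₀

Answer: t = 5.8000, reject H₀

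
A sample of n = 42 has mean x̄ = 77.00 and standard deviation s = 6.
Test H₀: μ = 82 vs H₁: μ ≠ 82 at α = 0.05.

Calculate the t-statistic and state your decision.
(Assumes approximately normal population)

df = n - 1 = 41
SE = s/√n = 6/√42 = 0.9258
t = (x̄ - μ₀)/SE = (77.00 - 82)/0.9258 = -5.4007
Critical value: t_{0.025,41} = ±2.020
p-value < 0.0001
Decision: reject H₀

Answer: t = -5.4007, reject H₀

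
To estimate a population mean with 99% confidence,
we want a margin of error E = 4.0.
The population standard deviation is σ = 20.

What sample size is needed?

z_0.005 = 2.576
n = (z×σ/E)² = (2.576×20/4.0)²
n = 165.8944
Round up: n = 166

Answer: n = 166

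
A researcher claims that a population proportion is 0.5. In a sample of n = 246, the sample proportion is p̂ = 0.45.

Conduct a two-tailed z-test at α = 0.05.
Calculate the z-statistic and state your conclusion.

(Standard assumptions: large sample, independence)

H₀: p = 0.5, H₁: p ≠ 0.5
Standard error: SE = √(p₀(1-p₀)/n) = √(0.5×0.5/246) = 0.031879
z-statistic: z = (p̂ - p₀)/SE = (0.45 - 0.5)/0.031879 = -1.5684
Critical value: z_0.025 = ±1.960
p-value = 0.1168
Decision: fail to reject H₀ at α = 0.05

Answer: z = -1.5684, fail to reject H₀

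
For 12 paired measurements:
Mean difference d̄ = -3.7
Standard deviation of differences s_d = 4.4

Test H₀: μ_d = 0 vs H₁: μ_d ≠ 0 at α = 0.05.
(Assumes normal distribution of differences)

df = n - 1 = 11
SE = s_d/√n = 4.4/√12 = 1.2702
t = d̄/SE = -3.7/1.2702 = -2.9129
Critical value: t_{0.025,11} = ±2.201
p-value ≈ 0.0141
Decision: reject H₀

Answer: t = -2.9129, reject H₀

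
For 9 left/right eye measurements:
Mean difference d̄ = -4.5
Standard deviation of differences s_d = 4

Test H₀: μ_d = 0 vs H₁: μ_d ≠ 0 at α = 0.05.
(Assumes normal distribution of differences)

df = n - 1 = 8
SE = s_d/√n = 4/√9 = 1.3333
t = d̄/SE = -4.5/1.3333 = -3.3751
Critical value: t_{0.025,8} = ±2.306
p-value ≈ 0.0097
Decision: reject H₀

Answer: t = -3.3751, reject H₀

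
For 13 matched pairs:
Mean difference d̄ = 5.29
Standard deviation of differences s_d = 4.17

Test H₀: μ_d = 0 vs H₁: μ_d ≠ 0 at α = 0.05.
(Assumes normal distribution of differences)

df = n - 1 = 12
SE = s_d/√n = 4.17/√13 = 1.1565
t = d̄/SE = 5.29/1.1565 = 4.5741
Critical value: t_{0.025,12} = ±2.179
p-value ≈ 0.0006
Decision: reject H₀

Answer: t = 4.5741, reject H₀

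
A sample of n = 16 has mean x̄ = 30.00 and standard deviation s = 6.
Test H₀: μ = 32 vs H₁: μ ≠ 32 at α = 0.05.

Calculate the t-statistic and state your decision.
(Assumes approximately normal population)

Answer: t = -1.3333, fail to reject H₀

Derivation:
df = n - 1 = 15
SE = s/√n = 6/√16 = 1.5000
t = (x̄ - μ₀)/SE = (30.00 - 32)/1.5000 = -1.3333
Critical value: t_{0.025,15} = ±2.131
p-value ≈ 0.2023
Decision: fail to reject H₀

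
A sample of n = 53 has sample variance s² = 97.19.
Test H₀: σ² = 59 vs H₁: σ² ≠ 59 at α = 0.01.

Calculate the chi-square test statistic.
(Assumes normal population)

df = n - 1 = 52
χ² = (n-1)s²/σ₀² = 52×97.19/59 = 85.6590
Critical values: χ²_{0.995,52} = 29.481, χ²_{0.005,52} = 82.001
Rejection region: χ² < 29.481 or χ² > 82.001
Decision: reject H₀

Answer: χ² = 85.6590, reject H₀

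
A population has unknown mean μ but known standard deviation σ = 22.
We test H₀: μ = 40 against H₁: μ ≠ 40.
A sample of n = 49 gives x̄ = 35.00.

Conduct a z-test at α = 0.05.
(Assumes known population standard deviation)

Standard error: SE = σ/√n = 22/√49 = 3.1429
z-statistic: z = (x̄ - μ₀)/SE = (35.00 - 40)/3.1429 = -1.5909
Critical value: ±1.960
p-value = 0.1116
Decision: fail to reject H₀

Answer: z = -1.5909, fail to reject H₀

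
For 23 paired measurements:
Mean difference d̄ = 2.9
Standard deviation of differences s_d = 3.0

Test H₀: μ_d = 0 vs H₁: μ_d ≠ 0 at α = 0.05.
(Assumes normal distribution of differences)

Answer: t = 4.6363, reject H₀

Derivation:
df = n - 1 = 22
SE = s_d/√n = 3.0/√23 = 0.6255
t = d̄/SE = 2.9/0.6255 = 4.6363
Critical value: t_{0.025,22} = ±2.074
p-value ≈ 0.0001
Decision: reject H₀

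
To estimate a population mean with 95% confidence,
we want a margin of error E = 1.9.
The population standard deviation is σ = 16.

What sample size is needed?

Answer: n = 273

Derivation:
z_0.025 = 1.960
n = (z×σ/E)² = (1.960×16/1.9)²
n = 272.4237
Round up: n = 273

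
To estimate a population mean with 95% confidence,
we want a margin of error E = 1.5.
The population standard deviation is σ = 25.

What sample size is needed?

z_0.025 = 1.960
n = (z×σ/E)² = (1.960×25/1.5)²
n = 1067.1111
Round up: n = 1068

Answer: n = 1068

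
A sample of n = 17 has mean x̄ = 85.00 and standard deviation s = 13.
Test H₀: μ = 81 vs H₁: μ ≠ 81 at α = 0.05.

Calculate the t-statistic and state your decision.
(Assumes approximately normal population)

df = n - 1 = 16
SE = s/√n = 13/√17 = 3.1530
t = (x̄ - μ₀)/SE = (85.00 - 81)/3.1530 = 1.2686
Critical value: t_{0.025,16} = ±2.120
p-value ≈ 0.2227
Decision: fail to reject H₀

Answer: t = 1.2686, fail to reject H₀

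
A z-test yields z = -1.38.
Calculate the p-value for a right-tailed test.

Answer: p-value ≈ 0.9162

Derivation:
For z = -1.38:
p = P(Z > -1.38) = 1 - Φ(-1.38) = 0.9162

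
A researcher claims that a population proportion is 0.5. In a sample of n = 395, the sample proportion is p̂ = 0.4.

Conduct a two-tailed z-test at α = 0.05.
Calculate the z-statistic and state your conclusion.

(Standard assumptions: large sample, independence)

Answer: z = -3.9749, reject H₀

Derivation:
H₀: p = 0.5, H₁: p ≠ 0.5
Standard error: SE = √(p₀(1-p₀)/n) = √(0.5×0.5/395) = 0.025158
z-statistic: z = (p̂ - p₀)/SE = (0.4 - 0.5)/0.025158 = -3.9749
Critical value: z_0.025 = ±1.960
p-value = 0.0001
Decision: reject H₀ at α = 0.05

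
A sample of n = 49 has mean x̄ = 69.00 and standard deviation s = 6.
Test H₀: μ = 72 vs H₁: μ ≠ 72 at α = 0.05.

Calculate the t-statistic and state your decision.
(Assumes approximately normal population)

df = n - 1 = 48
SE = s/√n = 6/√49 = 0.8571
t = (x̄ - μ₀)/SE = (69.00 - 72)/0.8571 = -3.5002
Critical value: t_{0.025,48} = ±2.011
p-value ≈ 0.0010
Decision: reject H₀

Answer: t = -3.5002, reject H₀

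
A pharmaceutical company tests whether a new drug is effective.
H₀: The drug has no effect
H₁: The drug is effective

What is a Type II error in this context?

A Type I error (probability α) occurs when we reject a true H₀.
A Type II error (probability β) occurs when we fail to reject a false H₀.

Answer: Failing to detect the drug's effect when it actually works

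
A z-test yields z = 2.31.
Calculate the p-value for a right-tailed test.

Answer: p-value ≈ 0.0104

Derivation:
For z = 2.31:
p = P(Z > 2.31) = 1 - Φ(2.31) = 0.0104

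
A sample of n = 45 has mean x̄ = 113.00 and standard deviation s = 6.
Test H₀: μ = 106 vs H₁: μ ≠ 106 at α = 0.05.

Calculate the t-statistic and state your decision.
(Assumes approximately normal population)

Answer: t = 7.8265, reject H₀

Derivation:
df = n - 1 = 44
SE = s/√n = 6/√45 = 0.8944
t = (x̄ - μ₀)/SE = (113.00 - 106)/0.8944 = 7.8265
Critical value: t_{0.025,44} = ±2.015
p-value < 0.0001
Decision: reject H₀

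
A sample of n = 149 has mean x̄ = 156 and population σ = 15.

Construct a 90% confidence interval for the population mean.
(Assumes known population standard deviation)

Answer: (153.9786, 158.0214)

Derivation:
Confidence level: 90%, α = 0.1
z_0.05 = 1.645
SE = σ/√n = 15/√149 = 1.2288
Margin of error = 1.645 × 1.2288 = 2.0214
CI: x̄ ± margin = 156 ± 2.0214
CI: (153.9786, 158.0214)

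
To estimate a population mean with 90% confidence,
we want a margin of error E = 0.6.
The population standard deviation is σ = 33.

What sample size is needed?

z_0.05 = 1.645
n = (z×σ/E)² = (1.645×33/0.6)²
n = 8185.7256
Round up: n = 8186

Answer: n = 8186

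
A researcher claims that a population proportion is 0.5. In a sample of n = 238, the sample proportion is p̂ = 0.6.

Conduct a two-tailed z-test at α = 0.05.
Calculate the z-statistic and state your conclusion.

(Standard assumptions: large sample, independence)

Answer: z = 3.0855, reject H₀

Derivation:
H₀: p = 0.5, H₁: p ≠ 0.5
Standard error: SE = √(p₀(1-p₀)/n) = √(0.5×0.5/238) = 0.032410
z-statistic: z = (p̂ - p₀)/SE = (0.6 - 0.5)/0.032410 = 3.0855
Critical value: z_0.025 = ±1.960
p-value = 0.0020
Decision: reject H₀ at α = 0.05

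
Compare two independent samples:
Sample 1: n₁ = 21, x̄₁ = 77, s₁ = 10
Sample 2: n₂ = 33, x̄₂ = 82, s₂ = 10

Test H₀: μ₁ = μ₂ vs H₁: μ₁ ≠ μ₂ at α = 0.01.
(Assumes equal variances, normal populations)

Answer: t = -1.7912, fail to reject H₀

Derivation:
Pooled variance: s²_p = [20×10² + 32×10²]/(52) = 100.0000
s_p = 10.0000
SE = s_p×√(1/n₁ + 1/n₂) = 10.0000×√(1/21 + 1/33) = 2.7915
t = (x̄₁ - x̄₂)/SE = (77 - 82)/2.7915 = -1.7912
df = 52, t-critical = ±2.674
Decision: fail to reject H₀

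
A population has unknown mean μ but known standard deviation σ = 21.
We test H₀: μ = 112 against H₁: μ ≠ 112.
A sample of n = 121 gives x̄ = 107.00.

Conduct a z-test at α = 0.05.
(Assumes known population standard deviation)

Answer: z = -2.6190, reject H₀

Derivation:
Standard error: SE = σ/√n = 21/√121 = 1.9091
z-statistic: z = (x̄ - μ₀)/SE = (107.00 - 112)/1.9091 = -2.6190
Critical value: ±1.960
p-value = 0.0088
Decision: reject H₀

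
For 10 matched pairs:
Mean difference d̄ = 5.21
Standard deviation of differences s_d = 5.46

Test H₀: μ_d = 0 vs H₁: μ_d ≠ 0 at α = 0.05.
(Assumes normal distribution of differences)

Answer: t = 3.0175, reject H₀

Derivation:
df = n - 1 = 9
SE = s_d/√n = 5.46/√10 = 1.7266
t = d̄/SE = 5.21/1.7266 = 3.0175
Critical value: t_{0.025,9} = ±2.262
p-value ≈ 0.0145
Decision: reject H₀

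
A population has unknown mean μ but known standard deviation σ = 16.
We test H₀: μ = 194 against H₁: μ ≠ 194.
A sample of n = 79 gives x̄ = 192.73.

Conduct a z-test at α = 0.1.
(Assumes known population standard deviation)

Standard error: SE = σ/√n = 16/√79 = 1.8001
z-statistic: z = (x̄ - μ₀)/SE = (192.73 - 194)/1.8001 = -0.7055
Critical value: ±1.645
p-value = 0.4805
Decision: fail to reject H₀

Answer: z = -0.7055, fail to reject H₀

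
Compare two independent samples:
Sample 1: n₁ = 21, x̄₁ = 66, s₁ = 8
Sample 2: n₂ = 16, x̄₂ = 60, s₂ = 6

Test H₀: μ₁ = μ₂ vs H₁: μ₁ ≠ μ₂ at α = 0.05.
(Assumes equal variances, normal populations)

Pooled variance: s²_p = [20×8² + 15×6²]/(35) = 52.0000
s_p = 7.2111
SE = s_p×√(1/n₁ + 1/n₂) = 7.2111×√(1/21 + 1/16) = 2.3929
t = (x̄₁ - x̄₂)/SE = (66 - 60)/2.3929 = 2.5074
df = 35, t-critical = ±2.030
Decision: reject H₀

Answer: t = 2.5074, reject H₀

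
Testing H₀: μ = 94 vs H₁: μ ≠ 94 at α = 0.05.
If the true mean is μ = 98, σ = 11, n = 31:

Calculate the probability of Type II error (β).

Answer: β ≈ 0.4742

Derivation:
SE = σ/√n = 11/√31 = 1.9757
Critical values: μ₀ ± z_0.025×SE = 94 ± 1.960×1.9757
Acceptance region: (90.1276, 97.8724)
Under H₁ (μ = 98): z_high = (97.8724 - 98)/1.9757 = -0.0646, z_low = (90.1276 - 98)/1.9757 = -3.9846
β = P(not reject | H₁) = Φ(-0.0646) - Φ(-3.9846) ≈ 0.4742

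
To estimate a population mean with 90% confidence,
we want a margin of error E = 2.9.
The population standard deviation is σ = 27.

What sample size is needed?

z_0.05 = 1.645
n = (z×σ/E)² = (1.645×27/2.9)²
n = 234.5651
Round up: n = 235

Answer: n = 235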